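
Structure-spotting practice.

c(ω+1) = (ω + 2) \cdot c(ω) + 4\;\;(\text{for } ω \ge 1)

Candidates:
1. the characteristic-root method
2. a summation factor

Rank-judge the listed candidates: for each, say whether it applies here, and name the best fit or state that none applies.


Technique: a summation factor — it is first-order linear but the coefficient ω + 2 depends on the index, so multiply through by a summation factor to telescope it.
- the characteristic-root method: the coefficients change with the index, which the root method cannot absorb.
- a summation factor: yes, a natural case for it.


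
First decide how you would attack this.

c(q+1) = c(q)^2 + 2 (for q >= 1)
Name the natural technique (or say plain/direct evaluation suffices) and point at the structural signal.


Technique: no special technique — no ansatz, no master substitution, no summation factor survives the nonlinearity here.


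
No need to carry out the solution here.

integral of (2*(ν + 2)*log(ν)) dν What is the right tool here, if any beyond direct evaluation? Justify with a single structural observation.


Verdict: integration by parts — take log(ν) as the piece to differentiate: what remains is a power-rule integral in disguise.


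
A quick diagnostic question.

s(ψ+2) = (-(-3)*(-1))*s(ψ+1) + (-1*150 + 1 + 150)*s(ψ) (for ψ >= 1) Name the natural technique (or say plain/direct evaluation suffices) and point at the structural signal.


Best approach: the characteristic-root method — no index-dependence in the weights and nothing inhomogeneous: classic characteristic-equation setup.


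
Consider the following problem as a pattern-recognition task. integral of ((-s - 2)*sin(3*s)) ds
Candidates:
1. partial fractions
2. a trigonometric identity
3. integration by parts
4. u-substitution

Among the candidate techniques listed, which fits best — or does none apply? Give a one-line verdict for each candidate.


Technique: integration by parts — a polynomial factor -s - 2 multiplies sin(3*s); differentiating -s - 2 lowers its degree while sin(3*s) integrates cleanly, so parts wins.
- partial fractions — there is no rational-function structure to decompose.
- a trigonometric identity: no even trigonometric power and no product of distinct frequencies to rewrite.
- integration by parts — yes — fits the structure here.
- u-substitution — no subexpression of the integrand pairs with its own derivative as a factor — individual terms may offer their own substitutions, but any change of variable covering the whole integral would have to be constructed from outside the expression.


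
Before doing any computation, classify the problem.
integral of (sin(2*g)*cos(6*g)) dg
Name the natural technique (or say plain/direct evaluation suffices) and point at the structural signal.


Verdict: a trigonometric identity — the identity turns sin(2*g)*cos(6*g) into two lone cosines/sines, each trivially integrable.


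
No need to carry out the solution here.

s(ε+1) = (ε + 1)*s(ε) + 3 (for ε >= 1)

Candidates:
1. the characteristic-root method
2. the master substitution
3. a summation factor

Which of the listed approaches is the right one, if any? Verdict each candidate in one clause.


Verdict: a summation factor — normalize by the running product of ε + 1: the left side becomes a difference, and differences sum.
- the characteristic-root method — the coefficients vary with the index, breaking the constant-coefficient structure the method needs.
- the master substitution: no fixed divisor shrinks the index between calls.
- a summation factor: applicable, and directly so.


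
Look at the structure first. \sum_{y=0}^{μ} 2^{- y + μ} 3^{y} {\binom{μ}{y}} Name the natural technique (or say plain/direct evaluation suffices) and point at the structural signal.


Technique: the binomial theorem — binomial coefficients against complementary powers of 3 and 2: recognize the binomial expansion and resum.


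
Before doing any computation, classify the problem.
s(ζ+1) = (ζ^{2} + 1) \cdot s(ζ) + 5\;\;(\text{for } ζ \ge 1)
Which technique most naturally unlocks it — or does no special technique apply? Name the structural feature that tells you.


Diagnosis: a summation factor — rescale the sequence by the product of the weights ζ^{2} + 1 so far — the recurrence collapses to a plain running sum.


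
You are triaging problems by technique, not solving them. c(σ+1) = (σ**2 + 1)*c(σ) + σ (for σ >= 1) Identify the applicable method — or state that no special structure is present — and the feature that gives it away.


Verdict: a summation factor — normalize by the running product of σ**2 + 1: the left side becomes a difference, and differences sum.


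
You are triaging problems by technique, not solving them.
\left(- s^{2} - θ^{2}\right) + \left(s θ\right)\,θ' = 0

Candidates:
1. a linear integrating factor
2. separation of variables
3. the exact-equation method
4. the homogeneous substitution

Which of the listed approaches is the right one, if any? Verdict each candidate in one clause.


Best approach: the homogeneous substitution — the slope's numerator and denominator share total degree; set v = θ/s and the equation drops to separable form. Rearranged, this also fits the Bernoulli template directly; the homogeneous substitution reads the structure without the rearrangement.
- a linear integrating factor — the unknown enters nonlinearly (through a power, a denominator, or a transcendental function), which the linear integrating-factor recipe cannot absorb as-is — any repair would come from a preliminary substitution, not the factor.
- separation of variables — no algebra isolates the independent variable on one side and the unknown on the other.
- the exact-equation method — the cross partial derivatives disagree, so no single potential exists.
- the homogeneous substitution: yes, a natural case for it.


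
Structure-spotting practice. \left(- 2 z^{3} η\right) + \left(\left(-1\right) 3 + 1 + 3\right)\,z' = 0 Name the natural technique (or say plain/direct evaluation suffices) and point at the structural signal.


Technique: separation of variables — solved for the derivative, the right side splits multiplicatively into a function of each variable alone — divide and integrate each side.


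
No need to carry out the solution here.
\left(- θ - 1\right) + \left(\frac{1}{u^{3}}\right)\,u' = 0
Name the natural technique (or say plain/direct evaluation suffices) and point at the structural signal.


Method: separation of variables — solved for the derivative, the right side splits multiplicatively into a function of each variable alone — divide and integrate each side. The cross-partial test also passes here (vacuously, each side single-variable); the potential-function route would work, separation is simply more immediate.


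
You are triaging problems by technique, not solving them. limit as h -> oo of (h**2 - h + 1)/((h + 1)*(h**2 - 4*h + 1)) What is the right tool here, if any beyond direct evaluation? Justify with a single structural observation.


Best approach: dominant-term comparison — divide through by the highest power of h; every lower-order term dies and the dominant terms decide the limit. Differentiating the expression as a single quotient would eventually settle it as well; matching dominant growth settles it immediately.


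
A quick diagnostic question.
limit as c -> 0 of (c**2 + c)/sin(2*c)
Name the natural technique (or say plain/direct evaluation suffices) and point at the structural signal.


Verdict: l'Hôpital's rule (0/0) — numerator and denominator both vanish at 0 — a genuine 0/0 form, which is exactly when l'Hôpital applies. Known elementary limits would finish this too — the rule just bypasses the case analysis.


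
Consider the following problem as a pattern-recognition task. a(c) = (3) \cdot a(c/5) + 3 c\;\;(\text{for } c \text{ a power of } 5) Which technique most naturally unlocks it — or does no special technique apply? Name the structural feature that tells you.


Best approach: the master substitution — the argument contracts 5-fold per step: reindex c exponentially and solve the linear recurrence in the new index.


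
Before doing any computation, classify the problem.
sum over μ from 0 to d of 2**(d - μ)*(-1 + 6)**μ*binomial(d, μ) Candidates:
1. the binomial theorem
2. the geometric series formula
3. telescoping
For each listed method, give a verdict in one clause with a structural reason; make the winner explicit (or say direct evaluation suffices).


Best approach: the binomial theorem — binomial coefficients against complementary powers of (-1 + 6) and 2: recognize the binomial expansion and resum.
- the binomial theorem: a fit — the right tool for this form.
- the geometric series formula — there is no constant term-to-term ratio.
- telescoping: in the displayed form, no term reappears at a neighboring index to cancel against.


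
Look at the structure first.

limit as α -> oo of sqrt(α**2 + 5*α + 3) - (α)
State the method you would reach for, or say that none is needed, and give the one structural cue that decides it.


Method: conjugate multiplication — both pieces blow up but their difference is finite; the conjugate trick rationalizes sqrt(α**2 + 5*α + 3) - α.


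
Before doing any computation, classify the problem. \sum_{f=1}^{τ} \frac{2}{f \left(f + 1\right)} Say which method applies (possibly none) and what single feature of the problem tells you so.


Verdict: telescoping — integer-spaced poles in \frac{2}{f \left(f + 1\right)} are the telescoping signature in disguise.


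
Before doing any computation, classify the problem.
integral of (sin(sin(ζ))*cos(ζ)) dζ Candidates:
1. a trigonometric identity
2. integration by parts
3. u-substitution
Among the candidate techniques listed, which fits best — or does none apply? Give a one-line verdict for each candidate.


Best approach: u-substitution — collected, the integrand has one factor that is, up to a constant, the derivative of an inner expression the rest depends on — substitute for that inner expression.
- a trigonometric identity — there is no trigonometric structure whose rewriting would simplify the integrand.
- integration by parts — no split into a nonconstant polynomial times one of the standard kernels — exp, sine, or cosine of a linear argument, or a logarithm — applies here.
- u-substitution — applies; the problem has the shape this method handles.


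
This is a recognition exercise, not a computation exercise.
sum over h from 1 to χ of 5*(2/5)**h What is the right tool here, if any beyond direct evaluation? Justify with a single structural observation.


Technique: the geometric series formula — consecutive terms stand in a fixed index-free ratio — the geometric sum formula closes it.


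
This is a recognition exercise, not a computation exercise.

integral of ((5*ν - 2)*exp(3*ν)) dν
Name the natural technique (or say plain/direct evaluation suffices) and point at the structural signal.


Technique: integration by parts — 5*ν - 2 dies after finitely many derivatives while exp(3*ν) cycles under integration — the tabular/parts setup.


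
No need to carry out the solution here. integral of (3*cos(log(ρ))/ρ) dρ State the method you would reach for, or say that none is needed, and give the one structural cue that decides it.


Method: u-substitution — the only nontrivial dependence routes through log(ρ), whose derivative supplies the leftover factor up to a constant multiple — u = log(ρ) flattens it.


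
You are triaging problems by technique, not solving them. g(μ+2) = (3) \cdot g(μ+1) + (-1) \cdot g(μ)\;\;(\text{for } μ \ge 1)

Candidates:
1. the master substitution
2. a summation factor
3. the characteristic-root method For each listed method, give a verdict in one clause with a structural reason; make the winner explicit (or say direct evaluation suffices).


Method: the characteristic-root method — every coefficient is a fixed number and the forcing is zero — substitute r^μ and read off the root equation.
- the master substitution: with no divided-index recursive call, reindexing by powers of a base buys nothing.
- a summation factor — the recurrence reaches back more than one step, outside the first-order family a summation factor normalizes.
- the characteristic-root method: yes — fits the structure here.


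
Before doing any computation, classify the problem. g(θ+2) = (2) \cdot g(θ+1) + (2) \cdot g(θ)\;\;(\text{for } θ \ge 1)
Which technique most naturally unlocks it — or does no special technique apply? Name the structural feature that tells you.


Verdict: the characteristic-root method — shift-invariance with fixed coefficients calls for exponential trials; the characteristic polynomial finds every r^θ.


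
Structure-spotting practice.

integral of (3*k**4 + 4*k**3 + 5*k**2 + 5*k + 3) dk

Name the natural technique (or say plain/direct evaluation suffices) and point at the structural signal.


Method: no special technique — scan for structure and find none: constant multiples of powers of k, integrate directly.


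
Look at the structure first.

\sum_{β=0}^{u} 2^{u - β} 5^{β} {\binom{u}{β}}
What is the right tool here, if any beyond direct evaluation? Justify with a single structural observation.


Technique: the binomial theorem — the binomial coefficients weight matched powers of 5 and 2, which is exactly the expansion of a binomial power.


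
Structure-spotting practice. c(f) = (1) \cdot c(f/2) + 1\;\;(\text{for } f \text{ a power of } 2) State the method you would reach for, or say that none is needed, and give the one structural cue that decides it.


Method: the master substitution — treat m = log base 2 of f as the new clock: one recursion step advances m by one while f scales by 2.


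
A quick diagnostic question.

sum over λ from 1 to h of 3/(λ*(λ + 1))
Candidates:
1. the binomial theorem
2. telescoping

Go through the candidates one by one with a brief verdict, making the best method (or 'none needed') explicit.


Verdict: telescoping — 3/(λ*(λ + 1)) hides a difference of shifted reciprocals — decompose it and the middle of the sum vanishes.
- the binomial theorem — the summand does not match any term pattern of an expanded binomial power.
- telescoping — applies; the problem has the shape this method handles.


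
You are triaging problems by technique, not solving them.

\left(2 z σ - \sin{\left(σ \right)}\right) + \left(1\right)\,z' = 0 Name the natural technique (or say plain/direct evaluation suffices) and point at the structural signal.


Method: a linear integrating factor — the unknown enters only to the first power against a nonzero forcing term — the integrating-factor template applies directly.


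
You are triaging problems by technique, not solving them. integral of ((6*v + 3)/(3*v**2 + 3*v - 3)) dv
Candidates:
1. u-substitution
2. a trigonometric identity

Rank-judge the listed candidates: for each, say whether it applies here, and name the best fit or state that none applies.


Diagnosis: u-substitution — viewed as a product, the integrand is a composition evaluated at 3*v**2 + 3*v - 3 times (a constant multiple of) that inner expression's derivative, so u = 3*v**2 + 3*v - 3 makes it elementary.
- u-substitution: yes, a natural case for it.
- a trigonometric identity: with no trigonometric functions present, identity rewriting has no target.


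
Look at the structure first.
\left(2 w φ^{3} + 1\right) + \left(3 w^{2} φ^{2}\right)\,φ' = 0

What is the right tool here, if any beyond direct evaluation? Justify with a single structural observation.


Verdict: the exact-equation method — d/dφ of 2 w φ^{3} + 1 equals d/dw of 3 w^{2} φ^{2}: the form is a total differential of one potential — integrate it exactly.


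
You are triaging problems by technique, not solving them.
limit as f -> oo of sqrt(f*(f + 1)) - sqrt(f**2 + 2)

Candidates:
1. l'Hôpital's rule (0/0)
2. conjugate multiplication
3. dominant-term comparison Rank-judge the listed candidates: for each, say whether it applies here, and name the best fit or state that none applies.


Best approach: conjugate multiplication — sqrt(f*(f + 1)) and sqrt(f**2 + 2) both blow up, but their difference is tame once the conjugate rationalizes it.
- l'Hôpital's rule (0/0): substitution produces ∞ − ∞ rather than a vanishing quotient; the rule needs a 0/0 ratio to act on.
- conjugate multiplication: yes, a natural case for it.
- dominant-term comparison — this limit is not decided by comparing polynomial growth at infinity.


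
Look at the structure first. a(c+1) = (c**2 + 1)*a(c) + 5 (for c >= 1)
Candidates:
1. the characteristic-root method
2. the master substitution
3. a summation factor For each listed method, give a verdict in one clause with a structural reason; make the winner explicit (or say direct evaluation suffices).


Technique: a summation factor — with the index-dependent coefficient c**2 + 1, dividing by the cumulative product turns the left side into a pure difference.
- the characteristic-root method: the coefficients change with the index, which the root method cannot absorb.
- the master substitution: with no divided-index recursive call, reindexing by powers of a base buys nothing.
- a summation factor — yes, a natural case for it.


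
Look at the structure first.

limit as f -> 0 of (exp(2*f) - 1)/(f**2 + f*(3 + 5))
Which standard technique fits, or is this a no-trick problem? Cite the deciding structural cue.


Diagnosis: l'Hôpital's rule (0/0) — numerator and denominator both vanish at 0 — a genuine 0/0 form, which is exactly when l'Hôpital applies. A first-order expansion at the point is an equally standard path; the rule packages it.


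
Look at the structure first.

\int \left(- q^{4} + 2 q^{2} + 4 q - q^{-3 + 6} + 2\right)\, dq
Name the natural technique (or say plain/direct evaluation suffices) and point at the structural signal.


Verdict: no special technique — the integrand is a sum of constant multiples of powers of q — integrate term by term.


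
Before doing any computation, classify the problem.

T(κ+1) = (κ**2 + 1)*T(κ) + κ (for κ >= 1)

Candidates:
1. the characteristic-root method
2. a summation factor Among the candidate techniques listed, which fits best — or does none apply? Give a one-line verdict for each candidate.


Best approach: a summation factor — it is first-order linear but the coefficient κ**2 + 1 depends on the index, so multiply through by a summation factor to telescope it.
- the characteristic-root method: the coefficients vary with the index, breaking the constant-coefficient structure the method needs.
- a summation factor — a fit — the right tool for this form.


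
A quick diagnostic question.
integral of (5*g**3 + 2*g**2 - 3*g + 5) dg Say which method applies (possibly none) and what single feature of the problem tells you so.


Technique: no special technique — every term is a constant multiple of a power of g; term-wise power-rule integration needs no preliminary transformation.


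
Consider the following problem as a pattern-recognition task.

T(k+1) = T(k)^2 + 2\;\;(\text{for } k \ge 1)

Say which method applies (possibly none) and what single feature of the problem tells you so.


Best approach: no special technique — nonlinear feedback in the recursion rules out every root- or factor-based technique.


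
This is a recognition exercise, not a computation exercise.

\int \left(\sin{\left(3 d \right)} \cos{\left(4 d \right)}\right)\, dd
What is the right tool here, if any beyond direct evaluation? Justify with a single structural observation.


Best approach: a trigonometric identity — two sinusoids at different rates multiply in \sin{\left(3 d \right)} \cos{\left(4 d \right)}; the product-to-sum identity uncouples them.


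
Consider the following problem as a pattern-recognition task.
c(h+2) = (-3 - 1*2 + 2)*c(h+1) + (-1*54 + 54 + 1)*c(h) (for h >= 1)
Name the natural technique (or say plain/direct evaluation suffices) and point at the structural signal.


Technique: the characteristic-root method — shift-invariance with fixed coefficients calls for exponential trials; the characteristic polynomial finds every r^h.


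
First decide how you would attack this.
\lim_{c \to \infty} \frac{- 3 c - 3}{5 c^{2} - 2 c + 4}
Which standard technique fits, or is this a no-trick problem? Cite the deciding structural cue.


Best approach: dominant-term comparison — divide by the highest power of c present: lower-order terms vanish and the dominant ratio remains. Viewed as a single quotient this is an ∞/∞ form — an at-infinity application of l'Hôpital's rule would also resolve it; comparing leading growth reads the answer without differentiating.


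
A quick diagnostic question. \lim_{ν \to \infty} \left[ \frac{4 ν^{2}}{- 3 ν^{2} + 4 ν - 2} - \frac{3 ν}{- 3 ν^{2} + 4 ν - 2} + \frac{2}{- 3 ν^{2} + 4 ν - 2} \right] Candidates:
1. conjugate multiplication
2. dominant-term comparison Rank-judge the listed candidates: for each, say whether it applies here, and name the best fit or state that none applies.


Best approach: dominant-term comparison — as ν grows, only the highest-degree terms matter — compare leading terms and read the limit off.
- conjugate multiplication — multiplying by a conjugate would not remove any indeterminacy here.
- dominant-term comparison — applicable, and directly so.


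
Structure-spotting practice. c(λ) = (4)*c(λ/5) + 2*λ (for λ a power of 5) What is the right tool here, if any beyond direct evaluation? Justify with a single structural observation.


Technique: the master substitution — the argument shrinks by the factor 5, so measure the index on a logarithmic scale and the recursion becomes a shift.


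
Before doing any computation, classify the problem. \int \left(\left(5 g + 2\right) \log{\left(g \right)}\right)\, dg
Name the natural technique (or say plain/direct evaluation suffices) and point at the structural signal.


Verdict: integration by parts — the logarithm \log{\left(g \right)} has no power-rule antiderivative to read off directly, but its derivative is algebraic — so differentiate \log{\left(g \right)} and integrate the polynomial factor 5 g + 2.


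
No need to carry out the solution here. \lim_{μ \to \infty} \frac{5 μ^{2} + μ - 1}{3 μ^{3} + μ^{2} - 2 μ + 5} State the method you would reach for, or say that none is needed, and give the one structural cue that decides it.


Best approach: dominant-term comparison — divide by the highest power of μ present: lower-order terms vanish and the dominant ratio remains. As a single quotient, the ∞/∞ shape would yield to repeated differentiation as well — the growth comparison gets there in one look.


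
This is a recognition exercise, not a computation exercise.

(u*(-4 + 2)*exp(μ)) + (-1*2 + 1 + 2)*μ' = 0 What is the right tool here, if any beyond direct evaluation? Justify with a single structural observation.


Method: separation of variables — all dependence on the two variables factors apart, the defining separable shape.


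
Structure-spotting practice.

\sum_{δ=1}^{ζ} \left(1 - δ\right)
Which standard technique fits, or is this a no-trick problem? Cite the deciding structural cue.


Diagnosis: no special technique — the summand is a plain polynomial in δ (expanding first if it arrives factored); standard power-sum formulas evaluate it term by term.


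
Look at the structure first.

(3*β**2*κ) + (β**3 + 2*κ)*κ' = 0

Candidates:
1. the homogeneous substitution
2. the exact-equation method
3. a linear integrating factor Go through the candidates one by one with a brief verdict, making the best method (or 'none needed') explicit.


Method: the exact-equation method — take the mixed partials of 3*β**2*κ and β**3 + 2*κ: they are equal, which certifies an exact differential.
- the homogeneous substitution: the slope does not depend on the ratio of the variables alone.
- the exact-equation method — yes, a natural case for it.
- a linear integrating factor: a nonlinear term in the unknown puts this outside the integrating-factor template.


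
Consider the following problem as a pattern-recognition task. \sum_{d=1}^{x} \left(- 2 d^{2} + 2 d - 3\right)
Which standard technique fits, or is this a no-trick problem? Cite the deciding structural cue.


Diagnosis: no special technique — no ratio, no shift structure, no binomial pattern: sum the constant-multiple powers of d with known formulas.


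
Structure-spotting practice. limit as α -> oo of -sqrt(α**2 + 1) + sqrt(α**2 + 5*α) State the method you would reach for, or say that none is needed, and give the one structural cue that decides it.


Verdict: conjugate multiplication — sqrt(α**2 + 5*α) and sqrt(α**2 + 1) both blow up, but their difference is tame once the conjugate rationalizes it.


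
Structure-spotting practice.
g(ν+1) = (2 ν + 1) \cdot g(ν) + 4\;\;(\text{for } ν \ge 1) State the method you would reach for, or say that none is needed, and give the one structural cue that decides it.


Best approach: a summation factor — an index-dependent multiplier 2 ν + 1 rules out characteristic roots; a summation factor converts it to a pure difference.


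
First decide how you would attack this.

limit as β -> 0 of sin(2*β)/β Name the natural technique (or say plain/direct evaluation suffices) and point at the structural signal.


Method: l'Hôpital's rule (0/0) — numerator and denominator both vanish at 0 — a genuine 0/0 form, which is exactly when l'Hôpital applies. Known elementary limits would finish this too — the rule just bypasses the case analysis.


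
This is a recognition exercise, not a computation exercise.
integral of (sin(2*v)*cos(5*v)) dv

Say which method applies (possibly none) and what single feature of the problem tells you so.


Technique: a trigonometric identity — the product sin(2*v)*cos(5*v) converts to a sum of single-frequency sinusoids via the product-to-sum identity.


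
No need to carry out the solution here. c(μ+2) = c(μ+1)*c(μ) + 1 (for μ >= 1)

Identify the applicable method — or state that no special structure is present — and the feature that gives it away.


Diagnosis: no special technique — the update rule curves (it is not linear in the unknown sequence), so no superposition-based closed form attaches — iterate or study it directly.


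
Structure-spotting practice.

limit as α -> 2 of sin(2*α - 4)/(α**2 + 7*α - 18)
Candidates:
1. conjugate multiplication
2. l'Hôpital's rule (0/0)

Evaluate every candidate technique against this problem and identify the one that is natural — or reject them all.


Verdict: l'Hôpital's rule (0/0) — numerator and denominator both vanish at 2 — a genuine 0/0 form, which is exactly when l'Hôpital applies. Expanding numerator and denominator to first order gives the same value — the rule automates exactly that.
- conjugate multiplication — the conjugate move applies to radical differences, which this is not.
- l'Hôpital's rule (0/0): yes — fits the structure here.


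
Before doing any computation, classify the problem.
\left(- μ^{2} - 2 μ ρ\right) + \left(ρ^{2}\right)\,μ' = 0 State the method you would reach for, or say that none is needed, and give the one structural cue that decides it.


Best approach: the homogeneous substitution — the slope is degree-zero homogeneous: the ratio substitution v = μ/ρ collapses it. A Bernoulli rewrite works here as the equation stands — the homogeneous substitution is the more immediate reading.


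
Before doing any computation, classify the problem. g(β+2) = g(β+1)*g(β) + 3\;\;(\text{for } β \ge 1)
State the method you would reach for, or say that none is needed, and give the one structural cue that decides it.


Verdict: no special technique — once the recursion is nonlinear, characteristic roots, master substitutions, and summation factors are all off the table.


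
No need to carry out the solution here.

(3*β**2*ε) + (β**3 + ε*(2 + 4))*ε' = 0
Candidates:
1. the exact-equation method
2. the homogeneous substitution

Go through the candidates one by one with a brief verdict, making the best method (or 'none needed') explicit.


Diagnosis: the exact-equation method — 3*β**2*ε and (β**3 + ε*(2 + 4)) pass the exactness check on the nose, so no integrating factor in β or ε is needed at all.
- the exact-equation method: yes — fits the structure here.
- the homogeneous substitution: solved for the derivative, the right side changes under joint scaling of the two variables.


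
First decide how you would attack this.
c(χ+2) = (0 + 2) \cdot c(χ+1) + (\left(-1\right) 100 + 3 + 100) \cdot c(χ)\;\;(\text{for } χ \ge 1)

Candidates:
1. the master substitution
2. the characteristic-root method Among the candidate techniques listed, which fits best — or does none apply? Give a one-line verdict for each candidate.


Technique: the characteristic-root method — linear, homogeneous, constant coefficients: solutions of the form r^χ exist — find the roots of the characteristic polynomial.
- the master substitution — with no divided-index recursive call, reindexing by powers of a base buys nothing.
- the characteristic-root method: applicable, and directly so.


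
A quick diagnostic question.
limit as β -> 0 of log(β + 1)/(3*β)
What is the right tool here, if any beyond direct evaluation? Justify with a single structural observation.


Method: l'Hôpital's rule (0/0) — plug in 0: top and bottom both hit zero, so differentiate each and retry. A first-order expansion at the point is an equally standard path; the rule packages it.


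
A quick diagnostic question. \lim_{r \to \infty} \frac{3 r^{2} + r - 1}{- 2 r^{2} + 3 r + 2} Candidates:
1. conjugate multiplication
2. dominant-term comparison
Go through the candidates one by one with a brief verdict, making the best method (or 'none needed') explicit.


Best approach: dominant-term comparison — divide through by the highest power of r; every lower-order term dies and the dominant terms decide the limit.
- conjugate multiplication — multiplying by a conjugate would not remove any indeterminacy here.
- dominant-term comparison — applicable, and directly so.


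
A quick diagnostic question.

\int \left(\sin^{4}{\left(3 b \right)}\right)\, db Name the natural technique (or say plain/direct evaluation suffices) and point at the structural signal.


Diagnosis: a trigonometric identity — apply power reduction to \sin^{4}{\left(3 b \right)}; each application halves the trigonometric degree.


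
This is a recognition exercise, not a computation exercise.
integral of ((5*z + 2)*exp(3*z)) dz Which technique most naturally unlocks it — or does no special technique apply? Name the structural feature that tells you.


Verdict: integration by parts — the integrand splits as 5*z + 2 times exp(3*z) — repeatedly differentiating the polynomial part kills it, which is the parts ladder.


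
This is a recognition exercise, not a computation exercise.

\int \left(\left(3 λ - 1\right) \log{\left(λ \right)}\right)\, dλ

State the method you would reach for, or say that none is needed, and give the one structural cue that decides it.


Diagnosis: integration by parts — \log{\left(λ \right)} is the classic u in parts — its derivative is a plain reciprocal while 3 λ - 1 absorbs the dv role.


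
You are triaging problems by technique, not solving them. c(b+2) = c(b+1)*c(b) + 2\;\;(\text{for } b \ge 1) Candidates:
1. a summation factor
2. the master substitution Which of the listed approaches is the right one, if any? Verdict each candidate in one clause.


Best approach: no special technique — the sequence value feeds back through itself nonlinearly — linear superposition fails, and every superposition-based closed form fails with it.
- a summation factor — the recursion is nonlinear — outside the first-order linear family a summation factor addresses.
- the master substitution: the recursive argument is a shift of the index, not a fixed fraction of it.


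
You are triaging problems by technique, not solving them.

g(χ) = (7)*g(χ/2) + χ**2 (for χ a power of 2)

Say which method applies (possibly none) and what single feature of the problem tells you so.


Best approach: the master substitution — treat m = log base 2 of χ as the new clock: one recursion step advances m by one while χ scales by 2.


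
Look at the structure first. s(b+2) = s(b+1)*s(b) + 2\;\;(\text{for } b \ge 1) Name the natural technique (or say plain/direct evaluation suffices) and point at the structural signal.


Method: no special technique — once the recursion is nonlinear, characteristic roots, master substitutions, and summation factors are all off the table.


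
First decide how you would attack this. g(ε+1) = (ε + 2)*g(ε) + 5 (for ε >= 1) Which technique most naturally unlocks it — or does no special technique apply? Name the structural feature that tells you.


Best approach: a summation factor — first-order linear but the coefficient ε + 2 moves with the index — divide by the cumulative product and telescope.


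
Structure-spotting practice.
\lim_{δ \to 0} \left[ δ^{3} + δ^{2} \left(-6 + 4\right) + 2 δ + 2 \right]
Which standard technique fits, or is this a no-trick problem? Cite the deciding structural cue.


Verdict: no special technique — no zero denominators, no indeterminate clash at 0 — substitute and read off the value.


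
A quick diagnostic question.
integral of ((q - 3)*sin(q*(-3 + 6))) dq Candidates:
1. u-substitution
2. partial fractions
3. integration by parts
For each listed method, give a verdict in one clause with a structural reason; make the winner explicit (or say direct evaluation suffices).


Diagnosis: integration by parts — differentiate q - 3, integrate sin(q*(-3 + 6)): each pass lowers the polynomial degree, so parts terminates.
- u-substitution — no subexpression of the integrand serves as a whole-integral substitution inner — individual terms may offer their own, but none carries its derivative as a factor of the full integrand; a working change of variable would have to be constructed from outside the expression.
- partial fractions — the expression is not a ratio of polynomials that decomposes further.
- integration by parts: yes — fits the structure here.


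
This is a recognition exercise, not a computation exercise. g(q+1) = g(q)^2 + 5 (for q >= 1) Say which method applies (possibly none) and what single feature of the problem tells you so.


Verdict: no special technique — each new value is a nonlinear function of earlier ones — scaling arguments and superposition both fail.


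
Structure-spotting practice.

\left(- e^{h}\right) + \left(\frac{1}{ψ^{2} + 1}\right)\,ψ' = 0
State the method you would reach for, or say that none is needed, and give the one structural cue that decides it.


Method: separation of variables — solved for the derivative, the right side splits multiplicatively into a function of each variable alone — divide and integrate each side. The equation is exact as it stands too — a potential function exists — though separation reads the split structure directly.


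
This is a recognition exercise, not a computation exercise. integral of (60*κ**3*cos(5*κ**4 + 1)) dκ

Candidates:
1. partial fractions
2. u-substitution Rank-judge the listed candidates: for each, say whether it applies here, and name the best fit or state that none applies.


Best approach: u-substitution — set u = 5*κ**4 + 1: a constant multiple of its derivative, namely 60*κ**3, is present as a factor once the integrand is collected, so the du is sitting there waiting.
- partial fractions — there is no rational-function structure to decompose.
- u-substitution — yes, a natural case for it.


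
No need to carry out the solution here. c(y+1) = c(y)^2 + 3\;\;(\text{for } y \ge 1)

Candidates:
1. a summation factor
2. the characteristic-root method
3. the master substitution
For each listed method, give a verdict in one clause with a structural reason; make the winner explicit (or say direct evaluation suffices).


Method: no special technique — no ansatz, no master substitution, no summation factor survives the nonlinearity here.
- a summation factor — the recursion is nonlinear — outside the first-order linear family a summation factor addresses.
- the characteristic-root method — the recursion is nonlinear in the sequence values, so no linear-modes ansatz applies.
- the master substitution: there is no divide-the-index recursive argument.


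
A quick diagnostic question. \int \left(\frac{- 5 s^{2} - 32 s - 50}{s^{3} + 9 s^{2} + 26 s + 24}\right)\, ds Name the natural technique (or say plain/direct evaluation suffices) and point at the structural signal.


Method: partial fractions — the bottom factors while the top stays lower-degree — split into simple fractions and integrate piece by piece.


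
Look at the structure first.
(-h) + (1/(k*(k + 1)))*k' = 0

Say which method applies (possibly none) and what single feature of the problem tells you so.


Diagnosis: separation of variables — solved for the derivative, the right side splits multiplicatively into a function of each variable alone — divide and integrate each side. A Bernoulli rewrite would carry it as the equation stands — separating the variables needs no rearrangement either.


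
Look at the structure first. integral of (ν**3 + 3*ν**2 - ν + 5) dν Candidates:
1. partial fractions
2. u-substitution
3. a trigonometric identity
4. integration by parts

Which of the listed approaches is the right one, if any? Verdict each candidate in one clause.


Method: no special technique — every term is a constant multiple of a power of ν; term-wise power-rule integration needs no preliminary transformation.
- partial fractions — the expression is not a ratio of polynomials that decomposes further.
- u-substitution: any workable substitution here is cosmetic — the integrand is already in directly integrable form.
- a trigonometric identity — no sine or cosine appears, so there is nothing for a trigonometric identity to act on.
- integration by parts — parts would only shuffle a directly integrable integrand.


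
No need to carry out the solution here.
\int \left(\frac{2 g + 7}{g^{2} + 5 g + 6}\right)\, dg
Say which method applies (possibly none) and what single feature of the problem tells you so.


Diagnosis: partial fractions — each factor of g^{2} + 5 g + 6 owns one elementary piece of the integrand — separate them and integrate piecewise.


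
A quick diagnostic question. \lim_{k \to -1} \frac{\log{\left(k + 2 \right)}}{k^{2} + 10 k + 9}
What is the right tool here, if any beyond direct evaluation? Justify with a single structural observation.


Best approach: l'Hôpital's rule (0/0) — both numerator and denominator vanish at -1: the genuine 0/0 indeterminate that l'Hôpital exists for. Expanding numerator and denominator to first order gives the same value — the rule automates exactly that.


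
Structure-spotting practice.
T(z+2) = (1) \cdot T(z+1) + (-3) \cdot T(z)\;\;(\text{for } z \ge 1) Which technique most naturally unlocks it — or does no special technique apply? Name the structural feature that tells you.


Verdict: the characteristic-root method — fixed numeric weights on consecutive terms and no forcing term added: the root method in its home territory.


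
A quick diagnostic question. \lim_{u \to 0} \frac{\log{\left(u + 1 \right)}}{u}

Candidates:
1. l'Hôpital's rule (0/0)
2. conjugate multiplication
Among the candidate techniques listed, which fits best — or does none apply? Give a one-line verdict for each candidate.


Best approach: l'Hôpital's rule (0/0) — numerator and denominator both vanish at 0 — a genuine 0/0 form, which is exactly when l'Hôpital applies. Known elementary limits would finish this too — the rule just bypasses the case analysis.
- l'Hôpital's rule (0/0): applicable, and directly so.
- conjugate multiplication: rationalization has no target — no divergent radical difference appears.
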